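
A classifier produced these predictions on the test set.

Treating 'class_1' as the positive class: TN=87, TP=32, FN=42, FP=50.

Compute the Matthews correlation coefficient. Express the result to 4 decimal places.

MCC = (TP·TN − FP·FN) / √((TP+FP)(TP+FN)(TN+FP)(TN+FN))
Numerator = 32·87 − 50·42 = 684
Denominator = √(82·74·137·129) = √107239764 = 10355.6634
MCC = 684 / 10355.6634 = 0.0661

0.0661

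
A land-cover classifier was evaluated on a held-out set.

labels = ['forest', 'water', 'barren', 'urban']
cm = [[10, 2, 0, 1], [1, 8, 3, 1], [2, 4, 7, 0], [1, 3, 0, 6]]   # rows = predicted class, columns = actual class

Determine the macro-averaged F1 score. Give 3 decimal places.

Per-class F1 score (2·TP/(2·TP+FP+FN)):
  forest: TP=10, FP=2+0+1=3, FN=1+2+1=4 → 20/27 = 0.7407
  water: TP=8, FP=1+3+1=5, FN=2+4+3=9 → 16/30 = 0.5333
  barren: TP=7, FP=2+4+0=6, FN=0+3+0=3 → 14/23 = 0.6087
  urban: TP=6, FP=1+3+0=4, FN=1+1+0=2 → 12/18 = 0.6667
Macro-F1 score = mean = (0.7407 + 0.5333 + 0.6087 + 0.6667) / 4 = 0.637

0.637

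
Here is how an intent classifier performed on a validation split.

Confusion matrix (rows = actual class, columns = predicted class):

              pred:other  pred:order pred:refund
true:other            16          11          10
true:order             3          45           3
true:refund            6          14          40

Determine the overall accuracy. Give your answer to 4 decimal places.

0.6824

Accuracy = trace / total = (16+45+40=101) / 148 = 101/148 = 0.6824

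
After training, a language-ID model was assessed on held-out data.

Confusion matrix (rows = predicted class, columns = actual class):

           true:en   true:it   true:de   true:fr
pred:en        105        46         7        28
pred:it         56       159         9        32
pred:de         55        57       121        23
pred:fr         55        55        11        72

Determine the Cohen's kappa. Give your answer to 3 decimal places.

Observed agreement pₒ = trace/N = 457/891 = 0.5129
Expected agreement pₑ = Σ (rowᵢ·colᵢ)/N² = (271·186 + 317·256 + 148·256 + 155·193)/891² = 0.2511
κ = (pₒ − pₑ)/(1 − pₑ) = (0.5129 − 0.2511)/(1 − 0.2511) = 0.350

0.350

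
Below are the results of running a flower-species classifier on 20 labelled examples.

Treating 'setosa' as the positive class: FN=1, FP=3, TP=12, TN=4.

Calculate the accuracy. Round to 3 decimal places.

Accuracy = (TP+TN)/N = (12+4)/20 = 0.800

0.800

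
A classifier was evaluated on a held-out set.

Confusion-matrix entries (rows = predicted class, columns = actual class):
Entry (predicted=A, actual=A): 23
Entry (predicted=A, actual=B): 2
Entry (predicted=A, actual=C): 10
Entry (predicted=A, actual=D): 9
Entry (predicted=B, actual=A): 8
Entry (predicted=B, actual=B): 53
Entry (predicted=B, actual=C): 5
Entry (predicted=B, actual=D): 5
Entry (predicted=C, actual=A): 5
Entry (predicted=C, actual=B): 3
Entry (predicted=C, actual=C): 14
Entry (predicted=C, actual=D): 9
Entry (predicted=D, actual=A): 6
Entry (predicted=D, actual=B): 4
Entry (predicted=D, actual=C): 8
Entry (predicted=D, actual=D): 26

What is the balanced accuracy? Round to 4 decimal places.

0.5779

Balanced accuracy = mean of per-class recall.
  A: recall = 23/42 = 0.54762
  B: recall = 53/62 = 0.85484
  C: recall = 14/37 = 0.37838
  D: recall = 26/49 = 0.53061
Mean = (0.54762 + 0.85484 + 0.37838 + 0.53061) / 4 = 0.5779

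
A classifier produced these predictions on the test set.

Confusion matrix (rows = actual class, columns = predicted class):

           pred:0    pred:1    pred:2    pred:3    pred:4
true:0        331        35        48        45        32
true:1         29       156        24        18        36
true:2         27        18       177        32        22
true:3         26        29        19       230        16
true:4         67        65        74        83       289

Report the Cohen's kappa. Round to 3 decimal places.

0.513

Observed agreement pₒ = trace/N = 1183/1928 = 0.6136
Expected agreement pₑ = Σ (rowᵢ·colᵢ)/N² = (491·480 + 263·303 + 276·342 + 320·408 + 578·395)/1928² = 0.2068
κ = (pₒ − pₑ)/(1 − pₑ) = (0.6136 − 0.2068)/(1 − 0.2068) = 0.513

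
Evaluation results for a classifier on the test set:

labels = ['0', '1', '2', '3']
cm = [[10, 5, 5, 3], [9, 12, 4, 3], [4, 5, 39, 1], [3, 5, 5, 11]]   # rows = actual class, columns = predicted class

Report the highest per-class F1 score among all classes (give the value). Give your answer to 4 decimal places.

0.7647

Per-class F1 score (2·TP/(2·TP+FP+FN)):
  0: TP=10, FP=9+4+3=16, FN=5+5+3=13 → 20/49 = 0.40816
  1: TP=12, FP=5+5+5=15, FN=9+4+3=16 → 24/55 = 0.43636
  2: TP=39, FP=5+4+5=14, FN=4+5+1=10 → 78/102 = 0.76471
  3: TP=11, FP=3+3+1=7, FN=3+5+5=13 → 22/42 = 0.52381
Highest is class '2' with F1 score = 0.7647.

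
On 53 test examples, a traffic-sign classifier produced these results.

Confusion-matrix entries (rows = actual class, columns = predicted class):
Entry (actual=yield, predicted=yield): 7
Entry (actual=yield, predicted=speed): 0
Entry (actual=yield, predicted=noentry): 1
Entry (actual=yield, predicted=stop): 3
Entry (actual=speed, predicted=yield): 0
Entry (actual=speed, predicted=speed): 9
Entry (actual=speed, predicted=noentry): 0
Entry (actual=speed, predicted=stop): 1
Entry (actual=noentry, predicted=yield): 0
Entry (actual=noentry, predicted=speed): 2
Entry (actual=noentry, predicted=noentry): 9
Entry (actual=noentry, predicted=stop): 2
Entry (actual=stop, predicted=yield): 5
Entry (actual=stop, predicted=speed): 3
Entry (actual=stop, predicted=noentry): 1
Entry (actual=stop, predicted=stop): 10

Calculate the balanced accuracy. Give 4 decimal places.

0.6887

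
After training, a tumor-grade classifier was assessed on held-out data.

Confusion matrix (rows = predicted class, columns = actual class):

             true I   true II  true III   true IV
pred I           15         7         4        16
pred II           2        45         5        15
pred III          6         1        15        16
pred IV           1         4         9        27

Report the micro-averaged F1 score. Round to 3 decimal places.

0.543

Micro-averaging pools counts across classes: ΣTP=102, ΣFP=86, ΣFN=86.
Micro-F1 score = 2·TP/(2·TP+FP+FN) on pooled counts = 0.543 (equals overall accuracy in single-label multiclass).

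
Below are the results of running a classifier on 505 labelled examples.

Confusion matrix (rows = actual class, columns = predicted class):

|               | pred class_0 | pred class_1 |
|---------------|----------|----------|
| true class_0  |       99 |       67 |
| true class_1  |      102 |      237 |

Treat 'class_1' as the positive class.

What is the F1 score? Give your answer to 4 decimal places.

Precision = TP/(TP+FP) = 237/304 = 0.7796
Recall = TP/(TP+FN) = 237/339 = 0.6991
F1 = 2·TP/(2·TP+FP+FN) = 474/643 = 0.7372

0.7372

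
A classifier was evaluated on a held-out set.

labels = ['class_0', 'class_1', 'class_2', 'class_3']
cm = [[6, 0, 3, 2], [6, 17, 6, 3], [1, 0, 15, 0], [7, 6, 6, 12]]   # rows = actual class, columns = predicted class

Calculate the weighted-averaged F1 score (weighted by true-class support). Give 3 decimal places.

Per-class F1 score (2·TP/(2·TP+FP+FN)):
  class_0: TP=6, FP=6+1+7=14, FN=0+3+2=5 → 12/31 = 0.3871
  class_1: TP=17, FP=0+0+6=6, FN=6+6+3=15 → 34/55 = 0.6182
  class_2: TP=15, FP=3+6+6=15, FN=1+0+0=1 → 30/46 = 0.6522
  class_3: TP=12, FP=2+3+0=5, FN=7+6+6=19 → 24/48 = 0.5000
Weighted-F1 score = Σ (supportᵢ/N)·F1 scoreᵢ with N=90: (11/90)·0.3871 + (32/90)·0.6182 + (16/90)·0.6522 + (31/90)·0.5000 = 0.555

0.555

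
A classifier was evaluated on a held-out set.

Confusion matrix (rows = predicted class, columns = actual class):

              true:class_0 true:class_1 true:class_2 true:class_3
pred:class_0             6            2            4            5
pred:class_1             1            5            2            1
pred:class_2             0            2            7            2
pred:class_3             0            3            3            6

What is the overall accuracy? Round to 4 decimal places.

0.4898

Accuracy = trace / total = (6+5+7+6=24) / 49 = 24/49 = 0.4898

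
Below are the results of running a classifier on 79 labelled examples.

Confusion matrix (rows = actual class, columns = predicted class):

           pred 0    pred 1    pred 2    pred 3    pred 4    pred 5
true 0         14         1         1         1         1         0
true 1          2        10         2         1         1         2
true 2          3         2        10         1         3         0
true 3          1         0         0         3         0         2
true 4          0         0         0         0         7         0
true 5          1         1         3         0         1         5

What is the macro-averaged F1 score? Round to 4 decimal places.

0.6024

Per-class F1 score (2·TP/(2·TP+FP+FN)):
  0: TP=14, FP=2+3+1+0+1=7, FN=1+1+1+1+0=4 → 28/39 = 0.71795
  1: TP=10, FP=1+2+0+0+1=4, FN=2+2+1+1+2=8 → 20/32 = 0.62500
  2: TP=10, FP=1+2+0+0+3=6, FN=3+2+1+3+0=9 → 20/35 = 0.57143
  3: TP=3, FP=1+1+1+0+0=3, FN=1+0+0+0+2=3 → 6/12 = 0.50000
  4: TP=7, FP=1+1+3+0+1=6, FN=0+0+0+0+0=0 → 14/20 = 0.70000
  5: TP=5, FP=0+2+0+2+0=4, FN=1+1+3+0+1=6 → 10/20 = 0.50000
Macro-F1 score = mean = (0.71795 + 0.62500 + 0.57143 + 0.50000 + 0.70000 + 0.50000) / 6 = 0.6024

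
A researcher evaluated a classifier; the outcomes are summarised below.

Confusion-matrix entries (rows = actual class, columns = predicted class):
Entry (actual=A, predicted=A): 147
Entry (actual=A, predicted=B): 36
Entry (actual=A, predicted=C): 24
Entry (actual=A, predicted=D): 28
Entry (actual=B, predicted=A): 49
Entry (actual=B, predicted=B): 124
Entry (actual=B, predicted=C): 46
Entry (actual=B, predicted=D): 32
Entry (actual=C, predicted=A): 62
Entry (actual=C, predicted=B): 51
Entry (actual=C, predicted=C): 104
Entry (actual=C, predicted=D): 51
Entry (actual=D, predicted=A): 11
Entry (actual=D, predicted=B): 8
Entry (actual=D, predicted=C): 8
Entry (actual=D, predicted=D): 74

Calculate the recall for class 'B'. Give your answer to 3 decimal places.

0.494

One-vs-rest for 'B': TP = diagonal; FP = other classes predicted 'B'; FN = 'B' predicted as other.
recall = TP/(TP+FN).
B: TP=124, FN=49+46+32=127 → 124/251 = 0.4940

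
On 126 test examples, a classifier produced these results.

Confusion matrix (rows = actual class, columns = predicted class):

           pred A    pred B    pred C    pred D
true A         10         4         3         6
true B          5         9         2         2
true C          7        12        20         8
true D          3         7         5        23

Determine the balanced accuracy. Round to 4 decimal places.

Balanced accuracy = mean of per-class recall.
  A: recall = 10/23 = 0.43478
  B: recall = 9/18 = 0.50000
  C: recall = 20/47 = 0.42553
  D: recall = 23/38 = 0.60526
Mean = (0.43478 + 0.50000 + 0.42553 + 0.60526) / 4 = 0.4914

0.4914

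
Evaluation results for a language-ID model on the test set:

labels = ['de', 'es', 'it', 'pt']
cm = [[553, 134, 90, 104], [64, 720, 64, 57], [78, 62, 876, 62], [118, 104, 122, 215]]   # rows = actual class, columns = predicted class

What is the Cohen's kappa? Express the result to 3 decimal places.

0.578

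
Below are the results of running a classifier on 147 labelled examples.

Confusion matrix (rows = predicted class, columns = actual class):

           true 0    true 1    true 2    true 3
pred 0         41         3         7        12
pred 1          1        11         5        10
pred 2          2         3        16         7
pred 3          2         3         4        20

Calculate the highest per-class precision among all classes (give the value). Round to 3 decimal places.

0.690

Per-class precision (TP/(TP+FP)):
  0: TP=41, FP=3+7+12=22 → 41/63 = 0.6508
  1: TP=11, FP=1+5+10=16 → 11/27 = 0.4074
  2: TP=16, FP=2+3+7=12 → 16/28 = 0.5714
  3: TP=20, FP=2+3+4=9 → 20/29 = 0.6897
Highest is class '3' with precision = 0.690.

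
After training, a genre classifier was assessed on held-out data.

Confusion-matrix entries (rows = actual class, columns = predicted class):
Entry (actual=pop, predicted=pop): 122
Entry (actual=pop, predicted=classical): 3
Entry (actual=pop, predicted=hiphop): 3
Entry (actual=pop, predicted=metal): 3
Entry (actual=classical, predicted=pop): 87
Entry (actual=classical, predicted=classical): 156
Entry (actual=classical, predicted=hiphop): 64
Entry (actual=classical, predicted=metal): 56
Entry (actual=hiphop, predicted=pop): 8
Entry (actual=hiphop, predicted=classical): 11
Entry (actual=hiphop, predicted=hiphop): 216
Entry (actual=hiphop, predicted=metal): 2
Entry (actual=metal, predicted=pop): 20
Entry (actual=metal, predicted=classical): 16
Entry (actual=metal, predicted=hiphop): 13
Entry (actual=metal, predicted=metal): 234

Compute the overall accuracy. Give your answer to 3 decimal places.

0.718

Accuracy = trace / total = (122+156+216+234=728) / 1014 = 728/1014 = 0.718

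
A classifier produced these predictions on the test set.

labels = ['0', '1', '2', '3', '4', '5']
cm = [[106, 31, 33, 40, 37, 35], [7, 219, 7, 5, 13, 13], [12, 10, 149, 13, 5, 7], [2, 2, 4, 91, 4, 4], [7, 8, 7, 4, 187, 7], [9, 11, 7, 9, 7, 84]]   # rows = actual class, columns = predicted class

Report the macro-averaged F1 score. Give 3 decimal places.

Per-class F1 score (2·TP/(2·TP+FP+FN)):
  0: TP=106, FP=7+12+2+7+9=37, FN=31+33+40+37+35=176 → 212/425 = 0.4988
  1: TP=219, FP=31+10+2+8+11=62, FN=7+7+5+13+13=45 → 438/545 = 0.8037
  2: TP=149, FP=33+7+4+7+7=58, FN=12+10+13+5+7=47 → 298/403 = 0.7395
  3: TP=91, FP=40+5+13+4+9=71, FN=2+2+4+4+4=16 → 182/269 = 0.6766
  4: TP=187, FP=37+13+5+4+7=66, FN=7+8+7+4+7=33 → 374/473 = 0.7907
  5: TP=84, FP=35+13+7+4+7=66, FN=9+11+7+9+7=43 → 168/277 = 0.6065
Macro-F1 score = mean = (0.4988 + 0.8037 + 0.7395 + 0.6766 + 0.7907 + 0.6065) / 6 = 0.686

0.686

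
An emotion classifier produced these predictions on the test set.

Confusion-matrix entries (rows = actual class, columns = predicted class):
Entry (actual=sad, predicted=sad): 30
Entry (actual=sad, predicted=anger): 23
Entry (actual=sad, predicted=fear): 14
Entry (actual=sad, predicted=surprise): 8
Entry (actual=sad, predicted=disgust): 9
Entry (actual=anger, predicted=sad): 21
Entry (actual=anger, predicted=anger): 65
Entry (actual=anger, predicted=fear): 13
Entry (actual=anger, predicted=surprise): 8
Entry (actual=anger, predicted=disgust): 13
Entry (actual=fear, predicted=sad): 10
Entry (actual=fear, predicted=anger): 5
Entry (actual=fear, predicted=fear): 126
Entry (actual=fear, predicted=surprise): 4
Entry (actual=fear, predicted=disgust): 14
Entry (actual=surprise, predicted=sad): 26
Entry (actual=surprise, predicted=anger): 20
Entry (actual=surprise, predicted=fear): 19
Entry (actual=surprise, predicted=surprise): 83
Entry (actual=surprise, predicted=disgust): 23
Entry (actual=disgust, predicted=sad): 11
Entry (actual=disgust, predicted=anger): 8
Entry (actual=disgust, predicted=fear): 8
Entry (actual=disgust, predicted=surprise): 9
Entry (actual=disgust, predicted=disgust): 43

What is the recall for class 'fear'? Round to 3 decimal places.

One-vs-rest for 'fear': TP = diagonal; FP = other classes predicted 'fear'; FN = 'fear' predicted as other.
recall = TP/(TP+FN).
fear: TP=126, FN=10+5+4+14=33 → 126/159 = 0.7925

0.792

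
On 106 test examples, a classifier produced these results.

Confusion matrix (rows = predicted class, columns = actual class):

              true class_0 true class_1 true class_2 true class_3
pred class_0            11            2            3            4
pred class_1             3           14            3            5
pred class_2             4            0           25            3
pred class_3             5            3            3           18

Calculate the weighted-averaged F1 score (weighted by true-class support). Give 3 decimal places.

0.641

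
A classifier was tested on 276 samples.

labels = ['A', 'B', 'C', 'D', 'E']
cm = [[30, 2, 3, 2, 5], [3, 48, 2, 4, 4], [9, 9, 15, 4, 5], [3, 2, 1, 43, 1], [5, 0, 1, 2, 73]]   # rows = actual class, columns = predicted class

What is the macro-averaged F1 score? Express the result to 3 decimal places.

0.718

Per-class F1 score (2·TP/(2·TP+FP+FN)):
  A: TP=30, FP=3+9+3+5=20, FN=2+3+2+5=12 → 60/92 = 0.6522
  B: TP=48, FP=2+9+2+0=13, FN=3+2+4+4=13 → 96/122 = 0.7869
  C: TP=15, FP=3+2+1+1=7, FN=9+9+4+5=27 → 30/64 = 0.4688
  D: TP=43, FP=2+4+4+2=12, FN=3+2+1+1=7 → 86/105 = 0.8190
  E: TP=73, FP=5+4+5+1=15, FN=5+0+1+2=8 → 146/169 = 0.8639
Macro-F1 score = mean = (0.6522 + 0.7869 + 0.4688 + 0.8190 + 0.8639) / 5 = 0.718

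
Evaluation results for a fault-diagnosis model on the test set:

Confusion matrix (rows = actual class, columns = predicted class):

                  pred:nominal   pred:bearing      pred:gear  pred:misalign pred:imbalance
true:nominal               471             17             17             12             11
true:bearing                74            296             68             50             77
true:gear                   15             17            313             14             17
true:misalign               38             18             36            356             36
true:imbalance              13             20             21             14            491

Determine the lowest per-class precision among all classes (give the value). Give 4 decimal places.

Per-class precision (TP/(TP+FP)):
  nominal: TP=471, FP=74+15+38+13=140 → 471/611 = 0.77087
  bearing: TP=296, FP=17+17+18+20=72 → 296/368 = 0.80435
  gear: TP=313, FP=17+68+36+21=142 → 313/455 = 0.68791
  misalign: TP=356, FP=12+50+14+14=90 → 356/446 = 0.79821
  imbalance: TP=491, FP=11+77+17+36=141 → 491/632 = 0.77690
Lowest is class 'gear' with precision = 0.6879.

0.6879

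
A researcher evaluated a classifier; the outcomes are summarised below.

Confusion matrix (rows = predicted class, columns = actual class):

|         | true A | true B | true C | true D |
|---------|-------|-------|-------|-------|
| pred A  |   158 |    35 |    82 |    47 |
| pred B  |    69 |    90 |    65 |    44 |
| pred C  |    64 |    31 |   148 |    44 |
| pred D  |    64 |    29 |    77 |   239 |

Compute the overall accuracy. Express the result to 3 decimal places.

Accuracy = trace / total = (158+90+148+239=635) / 1286 = 635/1286 = 0.494

0.494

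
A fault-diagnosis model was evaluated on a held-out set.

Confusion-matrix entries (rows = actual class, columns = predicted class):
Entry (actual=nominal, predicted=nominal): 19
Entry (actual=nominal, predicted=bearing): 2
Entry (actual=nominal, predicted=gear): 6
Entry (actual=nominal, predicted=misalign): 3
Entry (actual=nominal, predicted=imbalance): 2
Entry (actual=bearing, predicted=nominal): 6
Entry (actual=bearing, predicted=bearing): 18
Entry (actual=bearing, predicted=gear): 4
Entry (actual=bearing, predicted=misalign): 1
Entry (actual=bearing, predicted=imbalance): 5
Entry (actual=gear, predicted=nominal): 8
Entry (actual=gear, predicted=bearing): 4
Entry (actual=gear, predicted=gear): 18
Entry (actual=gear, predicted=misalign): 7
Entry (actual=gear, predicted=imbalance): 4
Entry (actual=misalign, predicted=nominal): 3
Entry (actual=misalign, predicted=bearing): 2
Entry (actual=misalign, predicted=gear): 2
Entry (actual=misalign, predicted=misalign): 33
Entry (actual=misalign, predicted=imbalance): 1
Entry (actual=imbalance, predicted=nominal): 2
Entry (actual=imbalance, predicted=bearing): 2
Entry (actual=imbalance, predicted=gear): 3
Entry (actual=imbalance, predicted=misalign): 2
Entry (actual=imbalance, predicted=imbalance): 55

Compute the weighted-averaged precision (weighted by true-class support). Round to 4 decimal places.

0.6706

Per-class precision (TP/(TP+FP)):
  nominal: TP=19, FP=6+8+3+2=19 → 19/38 = 0.50000
  bearing: TP=18, FP=2+4+2+2=10 → 18/28 = 0.64286
  gear: TP=18, FP=6+4+2+3=15 → 18/33 = 0.54545
  misalign: TP=33, FP=3+1+7+2=13 → 33/46 = 0.71739
  imbalance: TP=55, FP=2+5+4+1=12 → 55/67 = 0.82090
Weighted-precision = Σ (supportᵢ/N)·precisionᵢ with N=212: (32/212)·0.50000 + (34/212)·0.64286 + (41/212)·0.54545 + (41/212)·0.71739 + (64/212)·0.82090 = 0.6706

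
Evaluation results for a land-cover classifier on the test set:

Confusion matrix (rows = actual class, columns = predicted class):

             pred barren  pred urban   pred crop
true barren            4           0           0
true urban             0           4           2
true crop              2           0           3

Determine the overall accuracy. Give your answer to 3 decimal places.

0.733

Accuracy = trace / total = (4+4+3=11) / 15 = 11/15 = 0.733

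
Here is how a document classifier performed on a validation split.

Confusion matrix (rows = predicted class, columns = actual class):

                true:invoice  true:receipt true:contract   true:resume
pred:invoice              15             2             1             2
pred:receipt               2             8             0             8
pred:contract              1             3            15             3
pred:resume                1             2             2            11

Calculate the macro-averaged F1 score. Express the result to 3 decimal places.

Per-class F1 score (2·TP/(2·TP+FP+FN)):
  invoice: TP=15, FP=2+1+2=5, FN=2+1+1=4 → 30/39 = 0.7692
  receipt: TP=8, FP=2+0+8=10, FN=2+3+2=7 → 16/33 = 0.4848
  contract: TP=15, FP=1+3+3=7, FN=1+0+2=3 → 30/40 = 0.7500
  resume: TP=11, FP=1+2+2=5, FN=2+8+3=13 → 22/40 = 0.5500
Macro-F1 score = mean = (0.7692 + 0.4848 + 0.7500 + 0.5500) / 4 = 0.639

0.639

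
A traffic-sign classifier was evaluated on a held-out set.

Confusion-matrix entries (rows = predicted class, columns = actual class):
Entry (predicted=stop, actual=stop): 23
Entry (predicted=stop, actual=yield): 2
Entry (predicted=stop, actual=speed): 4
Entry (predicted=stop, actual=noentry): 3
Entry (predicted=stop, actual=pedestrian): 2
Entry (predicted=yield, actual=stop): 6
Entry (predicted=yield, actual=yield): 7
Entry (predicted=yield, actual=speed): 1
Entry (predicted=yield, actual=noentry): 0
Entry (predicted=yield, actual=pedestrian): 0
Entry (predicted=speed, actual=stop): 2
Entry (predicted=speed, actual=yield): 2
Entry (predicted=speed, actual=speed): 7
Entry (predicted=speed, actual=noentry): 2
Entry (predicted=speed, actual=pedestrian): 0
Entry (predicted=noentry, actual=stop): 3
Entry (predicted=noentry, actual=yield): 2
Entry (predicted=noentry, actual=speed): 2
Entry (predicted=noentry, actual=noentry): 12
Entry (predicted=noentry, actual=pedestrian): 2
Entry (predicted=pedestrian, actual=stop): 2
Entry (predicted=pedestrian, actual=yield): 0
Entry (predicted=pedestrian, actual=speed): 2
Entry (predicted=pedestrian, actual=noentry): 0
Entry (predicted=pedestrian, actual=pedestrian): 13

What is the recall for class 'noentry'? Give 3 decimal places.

Treat 'noentry' as positive and all other classes as negative.
recall = TP/(TP+FN).
noentry: TP=12, FN=3+0+2+0=5 → 12/17 = 0.7059

0.706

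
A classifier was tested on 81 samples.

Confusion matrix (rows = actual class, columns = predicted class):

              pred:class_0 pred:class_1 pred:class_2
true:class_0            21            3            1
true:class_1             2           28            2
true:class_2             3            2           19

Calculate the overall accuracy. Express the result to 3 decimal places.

0.840

Accuracy = trace / total = (21+28+19=68) / 81 = 68/81 = 0.840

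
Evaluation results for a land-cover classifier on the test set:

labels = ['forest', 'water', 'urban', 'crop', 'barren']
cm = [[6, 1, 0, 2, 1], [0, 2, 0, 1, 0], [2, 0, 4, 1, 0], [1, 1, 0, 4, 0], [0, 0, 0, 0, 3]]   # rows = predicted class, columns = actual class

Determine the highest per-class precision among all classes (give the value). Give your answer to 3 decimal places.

1.000

Per-class precision (TP/(TP+FP)):
  forest: TP=6, FP=1+0+2+1=4 → 6/10 = 0.6000
  water: TP=2, FP=0+0+1+0=1 → 2/3 = 0.6667
  urban: TP=4, FP=2+0+1+0=3 → 4/7 = 0.5714
  crop: TP=4, FP=1+1+0+0=2 → 4/6 = 0.6667
  barren: TP=3, FP=0+0+0+0=0 → 3/3 = 1.0000
Highest is class 'barren' with precision = 1.000.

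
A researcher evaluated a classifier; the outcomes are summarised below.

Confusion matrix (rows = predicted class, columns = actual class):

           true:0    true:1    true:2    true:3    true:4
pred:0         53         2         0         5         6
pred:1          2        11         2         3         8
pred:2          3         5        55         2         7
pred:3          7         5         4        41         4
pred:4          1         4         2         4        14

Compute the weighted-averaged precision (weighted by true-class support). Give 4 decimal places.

Per-class precision (TP/(TP+FP)):
  0: TP=53, FP=2+0+5+6=13 → 53/66 = 0.80303
  1: TP=11, FP=2+2+3+8=15 → 11/26 = 0.42308
  2: TP=55, FP=3+5+2+7=17 → 55/72 = 0.76389
  3: TP=41, FP=7+5+4+4=20 → 41/61 = 0.67213
  4: TP=14, FP=1+4+2+4=11 → 14/25 = 0.56000
Weighted-precision = Σ (supportᵢ/N)·precisionᵢ with N=250: (66/250)·0.80303 + (27/250)·0.42308 + (63/250)·0.76389 + (55/250)·0.67213 + (39/250)·0.56000 = 0.6854

0.6854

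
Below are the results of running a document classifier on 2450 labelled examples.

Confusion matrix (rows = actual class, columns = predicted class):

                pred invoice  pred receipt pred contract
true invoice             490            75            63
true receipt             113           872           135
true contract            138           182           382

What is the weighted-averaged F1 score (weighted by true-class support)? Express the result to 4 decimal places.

Per-class F1 score (2·TP/(2·TP+FP+FN)):
  invoice: TP=490, FP=113+138=251, FN=75+63=138 → 980/1369 = 0.71585
  receipt: TP=872, FP=75+182=257, FN=113+135=248 → 1744/2249 = 0.77546
  contract: TP=382, FP=63+135=198, FN=138+182=320 → 764/1282 = 0.59594
Weighted-F1 score = Σ (supportᵢ/N)·F1 scoreᵢ with N=2450: (628/2450)·0.71585 + (1120/2450)·0.77546 + (702/2450)·0.59594 = 0.7087

0.7087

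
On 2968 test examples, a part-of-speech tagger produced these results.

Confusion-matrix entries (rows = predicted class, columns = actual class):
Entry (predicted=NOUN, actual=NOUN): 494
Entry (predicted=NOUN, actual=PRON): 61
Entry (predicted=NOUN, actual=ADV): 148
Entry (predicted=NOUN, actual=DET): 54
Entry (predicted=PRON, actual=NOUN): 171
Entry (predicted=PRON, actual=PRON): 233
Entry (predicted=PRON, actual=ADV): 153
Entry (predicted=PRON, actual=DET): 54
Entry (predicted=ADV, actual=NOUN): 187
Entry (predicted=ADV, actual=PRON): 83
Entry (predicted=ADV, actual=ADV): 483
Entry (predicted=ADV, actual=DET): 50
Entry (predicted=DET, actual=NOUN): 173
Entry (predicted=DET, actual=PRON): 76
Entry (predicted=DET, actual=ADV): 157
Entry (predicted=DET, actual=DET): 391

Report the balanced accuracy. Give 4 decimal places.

Balanced accuracy = mean of per-class recall.
  NOUN: recall = 494/1025 = 0.48195
  PRON: recall = 233/453 = 0.51435
  ADV: recall = 483/941 = 0.51328
  DET: recall = 391/549 = 0.71220
Mean = (0.48195 + 0.51435 + 0.51328 + 0.71220) / 4 = 0.5554

0.5554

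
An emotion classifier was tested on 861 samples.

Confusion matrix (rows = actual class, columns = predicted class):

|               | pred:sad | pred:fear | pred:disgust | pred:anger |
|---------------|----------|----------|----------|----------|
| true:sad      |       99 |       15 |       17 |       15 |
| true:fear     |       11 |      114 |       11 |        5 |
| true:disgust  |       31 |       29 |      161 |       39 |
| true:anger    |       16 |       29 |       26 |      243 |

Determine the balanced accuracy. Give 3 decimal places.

Balanced accuracy = mean of per-class recall.
  sad: recall = 99/146 = 0.6781
  fear: recall = 114/141 = 0.8085
  disgust: recall = 161/260 = 0.6192
  anger: recall = 243/314 = 0.7739
Mean = (0.6781 + 0.8085 + 0.6192 + 0.7739) / 4 = 0.720

0.720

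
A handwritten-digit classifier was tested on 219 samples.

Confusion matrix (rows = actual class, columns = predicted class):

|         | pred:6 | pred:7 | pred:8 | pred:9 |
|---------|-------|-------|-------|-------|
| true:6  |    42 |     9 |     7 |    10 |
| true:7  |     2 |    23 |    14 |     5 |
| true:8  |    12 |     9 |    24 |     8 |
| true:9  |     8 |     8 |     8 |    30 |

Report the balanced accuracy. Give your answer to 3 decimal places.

0.537

Balanced accuracy = mean of per-class recall.
  6: recall = 42/68 = 0.6176
  7: recall = 23/44 = 0.5227
  8: recall = 24/53 = 0.4528
  9: recall = 30/54 = 0.5556
Mean = (0.6176 + 0.5227 + 0.4528 + 0.5556) / 4 = 0.537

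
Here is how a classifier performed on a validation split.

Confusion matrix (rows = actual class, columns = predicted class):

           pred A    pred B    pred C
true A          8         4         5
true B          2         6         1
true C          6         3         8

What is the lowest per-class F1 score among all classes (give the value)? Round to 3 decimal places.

0.485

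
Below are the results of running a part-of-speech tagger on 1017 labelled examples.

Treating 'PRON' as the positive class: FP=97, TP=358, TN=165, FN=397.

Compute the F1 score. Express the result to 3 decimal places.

Precision = TP/(TP+FP) = 358/455 = 0.7868
Recall = TP/(TP+FN) = 358/755 = 0.4742
F1 = 2·TP/(2·TP+FP+FN) = 716/1210 = 0.592

0.592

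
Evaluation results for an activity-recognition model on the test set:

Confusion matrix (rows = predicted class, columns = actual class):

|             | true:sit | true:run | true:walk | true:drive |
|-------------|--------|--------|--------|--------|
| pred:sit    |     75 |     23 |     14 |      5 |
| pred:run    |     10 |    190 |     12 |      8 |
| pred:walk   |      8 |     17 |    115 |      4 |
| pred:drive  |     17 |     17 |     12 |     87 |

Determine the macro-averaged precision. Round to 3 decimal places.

Per-class precision (TP/(TP+FP)):
  sit: TP=75, FP=23+14+5=42 → 75/117 = 0.6410
  run: TP=190, FP=10+12+8=30 → 190/220 = 0.8636
  walk: TP=115, FP=8+17+4=29 → 115/144 = 0.7986
  drive: TP=87, FP=17+17+12=46 → 87/133 = 0.6541
Macro-precision = mean = (0.6410 + 0.8636 + 0.7986 + 0.6541) / 4 = 0.739

0.739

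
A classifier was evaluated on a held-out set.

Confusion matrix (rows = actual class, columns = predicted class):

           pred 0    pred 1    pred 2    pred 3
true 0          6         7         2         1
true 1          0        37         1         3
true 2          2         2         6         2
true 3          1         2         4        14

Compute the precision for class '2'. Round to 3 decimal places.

precision = TP/(TP+FP).
2: TP=6, FP=2+1+4=7 → 6/13 = 0.4615

0.462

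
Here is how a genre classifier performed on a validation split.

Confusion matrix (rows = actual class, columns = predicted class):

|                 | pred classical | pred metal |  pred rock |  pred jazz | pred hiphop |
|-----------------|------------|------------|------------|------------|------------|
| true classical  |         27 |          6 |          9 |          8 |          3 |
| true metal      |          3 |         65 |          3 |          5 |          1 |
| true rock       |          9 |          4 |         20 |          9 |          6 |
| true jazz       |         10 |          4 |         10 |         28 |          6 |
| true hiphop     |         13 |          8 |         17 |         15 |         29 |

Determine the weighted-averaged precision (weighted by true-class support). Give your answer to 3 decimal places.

0.549

Per-class precision (TP/(TP+FP)):
  classical: TP=27, FP=3+9+10+13=35 → 27/62 = 0.4355
  metal: TP=65, FP=6+4+4+8=22 → 65/87 = 0.7471
  rock: TP=20, FP=9+3+10+17=39 → 20/59 = 0.3390
  jazz: TP=28, FP=8+5+9+15=37 → 28/65 = 0.4308
  hiphop: TP=29, FP=3+1+6+6=16 → 29/45 = 0.6444
Weighted-precision = Σ (supportᵢ/N)·precisionᵢ with N=318: (53/318)·0.4355 + (77/318)·0.7471 + (48/318)·0.3390 + (58/318)·0.4308 + (82/318)·0.6444 = 0.549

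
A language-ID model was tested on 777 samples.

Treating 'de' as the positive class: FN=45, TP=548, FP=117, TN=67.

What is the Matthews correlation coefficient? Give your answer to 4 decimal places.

0.3489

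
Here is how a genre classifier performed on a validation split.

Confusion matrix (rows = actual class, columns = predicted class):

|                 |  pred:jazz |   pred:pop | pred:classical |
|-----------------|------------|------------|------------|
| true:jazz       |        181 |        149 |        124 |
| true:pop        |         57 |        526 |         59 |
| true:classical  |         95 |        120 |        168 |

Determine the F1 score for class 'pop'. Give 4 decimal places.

0.7321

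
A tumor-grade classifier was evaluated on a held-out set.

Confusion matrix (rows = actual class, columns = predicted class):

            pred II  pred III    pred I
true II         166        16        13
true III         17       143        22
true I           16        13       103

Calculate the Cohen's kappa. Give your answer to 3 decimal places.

0.711

Observed agreement pₒ = trace/N = 412/509 = 0.8094
Expected agreement pₑ = Σ (rowᵢ·colᵢ)/N² = (195·199 + 182·172 + 132·138)/509² = 0.3409
κ = (pₒ − pₑ)/(1 − pₑ) = (0.8094 − 0.3409)/(1 − 0.3409) = 0.711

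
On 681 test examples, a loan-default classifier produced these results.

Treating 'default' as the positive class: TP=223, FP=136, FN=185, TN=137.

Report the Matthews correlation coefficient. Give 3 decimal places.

0.048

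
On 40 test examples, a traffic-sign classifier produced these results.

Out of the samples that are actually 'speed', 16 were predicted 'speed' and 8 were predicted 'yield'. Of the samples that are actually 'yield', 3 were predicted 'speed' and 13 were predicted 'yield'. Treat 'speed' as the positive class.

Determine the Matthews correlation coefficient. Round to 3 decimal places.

0.470

MCC = (TP·TN − FP·FN) / √((TP+FP)(TP+FN)(TN+FP)(TN+FN))
Numerator = 16·13 − 3·8 = 184
Denominator = √(19·24·16·21) = √153216 = 391.4282
MCC = 184 / 391.4282 = 0.470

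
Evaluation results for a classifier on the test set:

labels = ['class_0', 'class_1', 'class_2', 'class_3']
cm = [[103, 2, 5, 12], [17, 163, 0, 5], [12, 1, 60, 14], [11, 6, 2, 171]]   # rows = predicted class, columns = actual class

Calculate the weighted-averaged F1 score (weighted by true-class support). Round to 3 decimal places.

0.850

Per-class F1 score (2·TP/(2·TP+FP+FN)):
  class_0: TP=103, FP=2+5+12=19, FN=17+12+11=40 → 206/265 = 0.7774
  class_1: TP=163, FP=17+0+5=22, FN=2+1+6=9 → 326/357 = 0.9132
  class_2: TP=60, FP=12+1+14=27, FN=5+0+2=7 → 120/154 = 0.7792
  class_3: TP=171, FP=11+6+2=19, FN=12+5+14=31 → 342/392 = 0.8724
Weighted-F1 score = Σ (supportᵢ/N)·F1 scoreᵢ with N=584: (143/584)·0.7774 + (172/584)·0.9132 + (67/584)·0.7792 + (202/584)·0.8724 = 0.850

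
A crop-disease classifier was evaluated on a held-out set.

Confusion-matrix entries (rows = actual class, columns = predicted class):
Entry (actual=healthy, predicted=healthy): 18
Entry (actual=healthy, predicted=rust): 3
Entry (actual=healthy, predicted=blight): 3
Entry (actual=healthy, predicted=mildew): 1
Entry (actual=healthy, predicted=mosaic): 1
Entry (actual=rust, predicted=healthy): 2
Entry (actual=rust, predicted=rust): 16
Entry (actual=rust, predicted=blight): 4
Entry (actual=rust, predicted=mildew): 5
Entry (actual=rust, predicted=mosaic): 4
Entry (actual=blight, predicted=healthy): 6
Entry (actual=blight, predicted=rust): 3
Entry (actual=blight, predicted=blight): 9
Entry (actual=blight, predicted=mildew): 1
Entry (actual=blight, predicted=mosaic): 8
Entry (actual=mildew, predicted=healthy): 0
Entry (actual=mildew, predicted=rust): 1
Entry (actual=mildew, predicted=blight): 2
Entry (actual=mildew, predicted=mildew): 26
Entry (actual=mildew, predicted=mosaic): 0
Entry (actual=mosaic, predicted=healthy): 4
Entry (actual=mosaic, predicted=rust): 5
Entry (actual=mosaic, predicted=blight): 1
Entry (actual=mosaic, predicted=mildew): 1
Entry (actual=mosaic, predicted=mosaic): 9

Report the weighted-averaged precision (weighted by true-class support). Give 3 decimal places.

Per-class precision (TP/(TP+FP)):
  healthy: TP=18, FP=2+6+0+4=12 → 18/30 = 0.6000
  rust: TP=16, FP=3+3+1+5=12 → 16/28 = 0.5714
  blight: TP=9, FP=3+4+2+1=10 → 9/19 = 0.4737
  mildew: TP=26, FP=1+5+1+1=8 → 26/34 = 0.7647
  mosaic: TP=9, FP=1+4+8+0=13 → 9/22 = 0.4091
Weighted-precision = Σ (supportᵢ/N)·precisionᵢ with N=133: (26/133)·0.6000 + (31/133)·0.5714 + (27/133)·0.4737 + (29/133)·0.7647 + (20/133)·0.4091 = 0.575

0.575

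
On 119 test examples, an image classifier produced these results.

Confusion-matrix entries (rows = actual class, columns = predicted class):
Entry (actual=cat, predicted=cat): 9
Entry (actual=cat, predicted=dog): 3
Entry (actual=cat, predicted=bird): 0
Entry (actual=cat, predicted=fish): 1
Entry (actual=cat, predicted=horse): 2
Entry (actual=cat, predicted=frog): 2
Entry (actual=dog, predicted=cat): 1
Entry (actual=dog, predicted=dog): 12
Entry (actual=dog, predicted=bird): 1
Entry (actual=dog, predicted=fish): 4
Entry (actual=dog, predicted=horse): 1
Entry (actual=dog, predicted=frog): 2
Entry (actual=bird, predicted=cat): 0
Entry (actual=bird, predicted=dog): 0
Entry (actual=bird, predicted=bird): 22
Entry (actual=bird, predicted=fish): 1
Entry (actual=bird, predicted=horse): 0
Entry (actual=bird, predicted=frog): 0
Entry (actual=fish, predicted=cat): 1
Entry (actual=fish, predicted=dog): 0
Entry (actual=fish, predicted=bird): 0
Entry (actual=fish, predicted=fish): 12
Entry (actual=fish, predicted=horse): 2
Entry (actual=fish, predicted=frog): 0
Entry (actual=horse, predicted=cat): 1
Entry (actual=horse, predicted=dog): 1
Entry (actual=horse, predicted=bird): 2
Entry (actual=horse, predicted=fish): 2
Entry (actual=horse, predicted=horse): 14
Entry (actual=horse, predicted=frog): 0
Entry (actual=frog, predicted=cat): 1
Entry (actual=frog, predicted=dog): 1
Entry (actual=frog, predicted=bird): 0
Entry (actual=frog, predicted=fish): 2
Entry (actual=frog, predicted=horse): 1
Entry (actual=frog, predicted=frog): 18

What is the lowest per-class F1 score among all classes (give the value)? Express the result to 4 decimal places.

Per-class F1 score (2·TP/(2·TP+FP+FN)):
  cat: TP=9, FP=1+0+1+1+1=4, FN=3+0+1+2+2=8 → 18/30 = 0.60000
  dog: TP=12, FP=3+0+0+1+1=5, FN=1+1+4+1+2=9 → 24/38 = 0.63158
  bird: TP=22, FP=0+1+0+2+0=3, FN=0+0+1+0+0=1 → 44/48 = 0.91667
  fish: TP=12, FP=1+4+1+2+2=10, FN=1+0+0+2+0=3 → 24/37 = 0.64865
  horse: TP=14, FP=2+1+0+2+1=6, FN=1+1+2+2+0=6 → 28/40 = 0.70000
  frog: TP=18, FP=2+2+0+0+0=4, FN=1+1+0+2+1=5 → 36/45 = 0.80000
Lowest is class 'cat' with F1 score = 0.6000.

0.6000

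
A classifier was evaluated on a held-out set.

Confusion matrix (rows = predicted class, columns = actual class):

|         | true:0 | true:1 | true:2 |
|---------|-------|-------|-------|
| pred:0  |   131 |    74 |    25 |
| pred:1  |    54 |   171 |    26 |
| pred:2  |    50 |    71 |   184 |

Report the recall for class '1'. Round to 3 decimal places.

recall = TP/(TP+FN).
1: TP=171, FN=74+71=145 → 171/316 = 0.5411

0.541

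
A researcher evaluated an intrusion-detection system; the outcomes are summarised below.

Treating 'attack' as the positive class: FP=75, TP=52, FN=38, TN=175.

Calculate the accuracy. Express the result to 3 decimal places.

Accuracy = (TP+TN)/N = (52+175)/340 = 0.668

0.668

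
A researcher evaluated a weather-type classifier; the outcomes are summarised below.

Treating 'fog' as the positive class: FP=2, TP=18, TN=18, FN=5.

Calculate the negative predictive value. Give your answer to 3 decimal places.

NPV = TN/(TN+FN) = 18/(18+5) = 0.783

0.783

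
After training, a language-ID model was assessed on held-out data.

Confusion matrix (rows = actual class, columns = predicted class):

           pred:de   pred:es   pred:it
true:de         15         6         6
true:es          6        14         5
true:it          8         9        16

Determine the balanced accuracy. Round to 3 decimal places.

Balanced accuracy = mean of per-class recall.
  de: recall = 15/27 = 0.5556
  es: recall = 14/25 = 0.5600
  it: recall = 16/33 = 0.4848
Mean = (0.5556 + 0.5600 + 0.4848) / 3 = 0.533

0.533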